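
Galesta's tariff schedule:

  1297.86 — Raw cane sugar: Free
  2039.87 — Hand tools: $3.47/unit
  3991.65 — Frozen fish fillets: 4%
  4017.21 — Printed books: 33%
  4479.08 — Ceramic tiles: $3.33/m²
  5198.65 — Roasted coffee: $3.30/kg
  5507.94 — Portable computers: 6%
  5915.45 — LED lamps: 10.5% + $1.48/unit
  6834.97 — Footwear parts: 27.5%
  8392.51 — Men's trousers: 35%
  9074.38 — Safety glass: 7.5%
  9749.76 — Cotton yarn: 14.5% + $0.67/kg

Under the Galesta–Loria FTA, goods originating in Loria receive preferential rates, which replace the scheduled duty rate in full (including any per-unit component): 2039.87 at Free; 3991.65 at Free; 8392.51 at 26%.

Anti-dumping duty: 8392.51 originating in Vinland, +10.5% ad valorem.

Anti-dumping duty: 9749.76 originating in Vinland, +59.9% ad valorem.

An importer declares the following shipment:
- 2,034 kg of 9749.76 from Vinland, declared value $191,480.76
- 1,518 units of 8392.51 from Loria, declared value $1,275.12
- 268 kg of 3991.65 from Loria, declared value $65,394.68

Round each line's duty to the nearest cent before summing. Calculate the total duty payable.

Line 1 (9749.76, Vinland, 2,034 kg, $191,480.76):
Base rate for 9749.76 is 14.5% + $0.67/kg.
Additional duty on 9749.76 from Vinland: +59.9%. Applied ad valorem rate: 14.5% + 59.9% = 74.4%.
Duty = $191,480.76 × 74.4% + 2,034 × $0.67 = $143,824.47.
Line 2 (8392.51, Loria, 1,518 units, $1,275.12):
Base rate for 8392.51 is 35%.
Origin Loria qualifies under the Galesta–Loria agreement and 8392.51 is covered: preferential rate 26% applies instead.
The additional-duty order on 8392.51 targets Vinland, not Loria; it does not apply.
Duty = $1,275.12 × 26% = $331.53.
Line 3 (3991.65, Loria, 268 kg, $65,394.68):
Base rate for 3991.65 is 4%.
Origin Loria qualifies under the Galesta–Loria agreement and 3991.65 is covered: preferential rate Free applies instead.
Duty = $65,394.68 × 0% = $0.00.
Total = $143,824.47 + $331.53 + $0.00 = $144,156.00.

$144,156.00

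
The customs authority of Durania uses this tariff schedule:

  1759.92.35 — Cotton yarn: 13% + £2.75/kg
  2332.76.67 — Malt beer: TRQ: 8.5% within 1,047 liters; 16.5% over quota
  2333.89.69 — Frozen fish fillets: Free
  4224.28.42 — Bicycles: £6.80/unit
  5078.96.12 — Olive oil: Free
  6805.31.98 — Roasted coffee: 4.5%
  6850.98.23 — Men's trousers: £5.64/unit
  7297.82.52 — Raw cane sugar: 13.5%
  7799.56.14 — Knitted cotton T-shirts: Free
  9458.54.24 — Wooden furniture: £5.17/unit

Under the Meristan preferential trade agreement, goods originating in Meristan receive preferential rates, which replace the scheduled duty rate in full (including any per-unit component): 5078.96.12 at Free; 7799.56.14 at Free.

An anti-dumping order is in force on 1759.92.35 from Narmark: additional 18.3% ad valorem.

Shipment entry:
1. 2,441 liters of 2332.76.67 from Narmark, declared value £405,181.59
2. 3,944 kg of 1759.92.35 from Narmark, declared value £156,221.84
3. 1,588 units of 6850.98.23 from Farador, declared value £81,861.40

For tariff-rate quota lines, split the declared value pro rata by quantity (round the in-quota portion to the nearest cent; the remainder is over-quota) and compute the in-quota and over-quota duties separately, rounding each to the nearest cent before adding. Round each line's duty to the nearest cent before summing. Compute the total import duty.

£121,651.40

Line 1 (2332.76.67, Narmark, 2,441 liters, £405,181.59):
Code 2332.76.67 is under a tariff-rate quota (threshold 1,047 liters). In-quota: 1,047 liters at 8.5%; over-quota: 1,394 liters at 16.5%.
Pro-rata value split: in-quota = £405,181.59 × 1,047/2,441 = £173,791.53; over-quota = £405,181.59 − £173,791.53 = £231,390.06.
In-quota duty = £173,791.53 × 8.5% = £14,772.28. Over-quota duty = £231,390.06 × 16.5% = £38,179.36.
Line duty = £14,772.28 + £38,179.36 = £52,951.64.
Line 2 (1759.92.35, Narmark, 3,944 kg, £156,221.84):
Base rate for 1759.92.35 is 13% + £2.75/kg.
Additional duty on 1759.92.35 from Narmark: +18.3%. Applied ad valorem rate: 13% + 18.3% = 31.3%.
Duty = £156,221.84 × 31.3% + 3,944 × £2.75 = £59,743.44.
Line 3 (6850.98.23, Farador, 1,588 units, £81,861.40):
Base rate for 6850.98.23 is £5.64/unit.
Duty = 1,588 × £5.64 = £8,956.32.
Total = £52,951.64 + £59,743.44 + £8,956.32 = £121,651.40.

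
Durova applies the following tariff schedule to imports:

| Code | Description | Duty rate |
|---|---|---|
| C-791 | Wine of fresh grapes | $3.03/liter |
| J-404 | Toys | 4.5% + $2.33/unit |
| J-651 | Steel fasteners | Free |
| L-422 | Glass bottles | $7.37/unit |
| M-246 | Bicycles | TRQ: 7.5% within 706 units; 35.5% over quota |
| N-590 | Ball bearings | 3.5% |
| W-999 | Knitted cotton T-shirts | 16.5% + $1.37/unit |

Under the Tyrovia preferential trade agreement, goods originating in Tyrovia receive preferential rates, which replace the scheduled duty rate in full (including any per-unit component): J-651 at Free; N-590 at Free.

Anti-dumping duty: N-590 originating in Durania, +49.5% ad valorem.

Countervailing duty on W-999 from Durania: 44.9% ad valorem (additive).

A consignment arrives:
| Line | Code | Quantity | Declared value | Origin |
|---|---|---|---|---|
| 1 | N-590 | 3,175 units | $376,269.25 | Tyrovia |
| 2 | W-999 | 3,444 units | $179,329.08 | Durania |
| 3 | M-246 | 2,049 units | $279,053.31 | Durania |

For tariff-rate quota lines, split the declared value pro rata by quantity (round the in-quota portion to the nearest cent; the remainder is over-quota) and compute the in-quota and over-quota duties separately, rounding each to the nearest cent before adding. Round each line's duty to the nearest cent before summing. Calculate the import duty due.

Line 1 (N-590, Tyrovia, 3,175 units, $376,269.25):
Base rate for N-590 is 3.5%.
Origin Tyrovia qualifies under the Durova–Tyrovia agreement and N-590 is covered: preferential rate Free applies instead.
The additional-duty order on N-590 targets Durania, not Tyrovia; it does not apply.
Duty = $376,269.25 × 0% = $0.00.
Line 2 (W-999, Durania, 3,444 units, $179,329.08):
Base rate for W-999 is 16.5% + $1.37/unit.
Additional duty on W-999 from Durania: +44.9%. Applied ad valorem rate: 16.5% + 44.9% = 61.4%.
Duty = $179,329.08 × 61.4% + 3,444 × $1.37 = $114,826.34.
Line 3 (M-246, Durania, 2,049 units, $279,053.31):
Code M-246 is under a tariff-rate quota (threshold 706 units). In-quota: 706 units at 7.5%; over-quota: 1,343 units at 35.5%.
Pro-rata value split: in-quota = $279,053.31 × 706/2,049 = $96,150.14; over-quota = $279,053.31 − $96,150.14 = $182,903.17.
In-quota duty = $96,150.14 × 7.5% = $7,211.26. Over-quota duty = $182,903.17 × 35.5% = $64,930.63.
Line duty = $7,211.26 + $64,930.63 = $72,141.89.
Total = $0.00 + $114,826.34 + $72,141.89 = $186,968.23.

$186,968.23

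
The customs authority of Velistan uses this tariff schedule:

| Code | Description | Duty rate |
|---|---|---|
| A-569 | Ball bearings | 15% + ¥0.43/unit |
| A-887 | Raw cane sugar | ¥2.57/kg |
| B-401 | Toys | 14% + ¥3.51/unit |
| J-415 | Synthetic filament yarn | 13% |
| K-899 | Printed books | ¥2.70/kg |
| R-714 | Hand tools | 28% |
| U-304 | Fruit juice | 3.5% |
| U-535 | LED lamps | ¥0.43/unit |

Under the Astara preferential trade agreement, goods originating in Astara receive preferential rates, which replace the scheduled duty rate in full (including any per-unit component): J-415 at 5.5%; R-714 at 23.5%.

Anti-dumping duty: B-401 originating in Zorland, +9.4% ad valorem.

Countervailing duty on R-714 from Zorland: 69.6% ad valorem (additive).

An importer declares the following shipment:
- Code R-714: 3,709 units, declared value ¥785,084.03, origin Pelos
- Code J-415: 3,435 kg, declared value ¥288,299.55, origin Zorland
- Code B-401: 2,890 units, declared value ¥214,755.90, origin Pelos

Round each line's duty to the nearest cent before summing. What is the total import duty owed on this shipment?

Line 1 (R-714, Pelos, 3,709 units, ¥785,084.03):
Base rate for R-714 is 28%.
R-714 has an FTA preferential rate, but origin Pelos is not Astara; base rate stands.
The additional-duty order on R-714 targets Zorland, not Pelos; it does not apply.
Duty = ¥785,084.03 × 28% = ¥219,823.53.
Line 2 (J-415, Zorland, 3,435 kg, ¥288,299.55):
Base rate for J-415 is 13%.
J-415 has an FTA preferential rate, but origin Zorland is not Astara; base rate stands.
Duty = ¥288,299.55 × 13% = ¥37,478.94.
Line 3 (B-401, Pelos, 2,890 units, ¥214,755.90):
Base rate for B-401 is 14% + ¥3.51/unit.
The additional-duty order on B-401 targets Zorland, not Pelos; it does not apply.
Duty = ¥214,755.90 × 14% + 2,890 × ¥3.51 = ¥40,209.73.
Total = ¥219,823.53 + ¥37,478.94 + ¥40,209.73 = ¥297,512.20.

¥297,512.20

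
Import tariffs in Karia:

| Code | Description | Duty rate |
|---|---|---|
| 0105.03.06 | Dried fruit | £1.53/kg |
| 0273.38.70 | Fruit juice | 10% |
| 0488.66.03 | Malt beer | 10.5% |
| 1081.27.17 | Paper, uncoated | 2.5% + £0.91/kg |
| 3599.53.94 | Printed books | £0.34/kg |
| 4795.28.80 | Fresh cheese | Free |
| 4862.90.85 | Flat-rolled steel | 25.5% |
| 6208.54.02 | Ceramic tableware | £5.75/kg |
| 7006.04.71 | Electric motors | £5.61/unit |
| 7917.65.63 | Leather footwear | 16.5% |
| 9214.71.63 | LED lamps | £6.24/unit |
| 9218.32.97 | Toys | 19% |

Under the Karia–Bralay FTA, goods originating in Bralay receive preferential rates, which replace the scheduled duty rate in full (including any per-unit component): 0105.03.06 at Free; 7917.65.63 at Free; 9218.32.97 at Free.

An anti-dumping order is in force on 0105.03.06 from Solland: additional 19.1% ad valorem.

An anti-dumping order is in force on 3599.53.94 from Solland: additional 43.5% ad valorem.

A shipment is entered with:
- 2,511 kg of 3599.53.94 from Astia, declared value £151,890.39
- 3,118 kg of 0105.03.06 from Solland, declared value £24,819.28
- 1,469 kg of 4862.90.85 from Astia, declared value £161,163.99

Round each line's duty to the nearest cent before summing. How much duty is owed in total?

£51,461.58

Line 1 (3599.53.94, Astia, 2,511 kg, £151,890.39):
Base rate for 3599.53.94 is £0.34/kg.
The additional-duty order on 3599.53.94 targets Solland, not Astia; it does not apply.
Duty = 2,511 × £0.34 = £853.74.
Line 2 (0105.03.06, Solland, 3,118 kg, £24,819.28):
Base rate for 0105.03.06 is £1.53/kg.
0105.03.06 has an FTA preferential rate, but origin Solland is not Bralay; base rate stands.
Additional duty on 0105.03.06 from Solland: +19.1% ad valorem. Applied ad valorem rate = 19.1%.
Duty = £24,819.28 × 19.1% + 3,118 × £1.53 = £9,511.02.
Line 3 (4862.90.85, Astia, 1,469 kg, £161,163.99):
Base rate for 4862.90.85 is 25.5%.
Duty = £161,163.99 × 25.5% = £41,096.82.
Total = £853.74 + £9,511.02 + £41,096.82 = £51,461.58.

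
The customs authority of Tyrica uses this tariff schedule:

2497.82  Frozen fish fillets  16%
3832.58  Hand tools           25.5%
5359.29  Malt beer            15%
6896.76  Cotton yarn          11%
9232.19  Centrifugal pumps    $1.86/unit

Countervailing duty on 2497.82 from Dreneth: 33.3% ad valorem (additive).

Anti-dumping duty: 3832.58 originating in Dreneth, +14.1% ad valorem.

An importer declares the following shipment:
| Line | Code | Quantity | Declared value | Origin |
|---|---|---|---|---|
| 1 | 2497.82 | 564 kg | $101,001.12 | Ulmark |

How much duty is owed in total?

Line 1 (2497.82, Ulmark, 564 kg, $101,001.12):
Base rate for 2497.82 is 16%.
The additional-duty order on 2497.82 targets Dreneth, not Ulmark; it does not apply.
Duty = $101,001.12 × 16% = $16,160.18.

$16,160.18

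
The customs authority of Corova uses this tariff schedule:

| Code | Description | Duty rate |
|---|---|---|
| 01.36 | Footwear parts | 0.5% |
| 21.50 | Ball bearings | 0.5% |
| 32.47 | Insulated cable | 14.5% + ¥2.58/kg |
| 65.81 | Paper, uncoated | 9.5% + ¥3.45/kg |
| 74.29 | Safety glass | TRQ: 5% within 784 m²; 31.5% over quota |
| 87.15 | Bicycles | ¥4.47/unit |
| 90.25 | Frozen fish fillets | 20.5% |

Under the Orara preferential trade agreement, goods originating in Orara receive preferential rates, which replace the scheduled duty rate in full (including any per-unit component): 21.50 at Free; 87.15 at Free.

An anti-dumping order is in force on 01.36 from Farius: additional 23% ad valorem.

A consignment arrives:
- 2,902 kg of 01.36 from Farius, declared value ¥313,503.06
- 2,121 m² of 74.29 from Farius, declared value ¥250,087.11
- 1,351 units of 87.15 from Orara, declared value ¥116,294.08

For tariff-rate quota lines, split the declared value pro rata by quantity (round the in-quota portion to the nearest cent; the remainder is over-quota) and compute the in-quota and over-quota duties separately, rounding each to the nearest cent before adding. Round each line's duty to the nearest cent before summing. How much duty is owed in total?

Line 1 (01.36, Farius, 2,902 kg, ¥313,503.06):
Base rate for 01.36 is 0.5%.
Additional duty on 01.36 from Farius: +23%. Applied ad valorem rate: 0.5% + 23% = 23.5%.
Duty = ¥313,503.06 × 23.5% = ¥73,673.22.
Line 2 (74.29, Farius, 2,121 m², ¥250,087.11):
Code 74.29 is under a tariff-rate quota (threshold 784 m²). In-quota: 784 m² at 5%; over-quota: 1,337 m² at 31.5%.
Pro-rata value split: in-quota = ¥250,087.11 × 784/2,121 = ¥92,441.44; over-quota = ¥250,087.11 − ¥92,441.44 = ¥157,645.67.
In-quota duty = ¥92,441.44 × 5% = ¥4,622.07. Over-quota duty = ¥157,645.67 × 31.5% = ¥49,658.39.
Line duty = ¥4,622.07 + ¥49,658.39 = ¥54,280.46.
Line 3 (87.15, Orara, 1,351 units, ¥116,294.08):
Base rate for 87.15 is ¥4.47/unit.
Origin Orara qualifies under the Corova–Orara agreement and 87.15 is covered: preferential rate Free applies instead.
Duty = ¥116,294.08 × 0% = ¥0.00.
Total = ¥73,673.22 + ¥54,280.46 + ¥0.00 = ¥127,953.68.

¥127,953.68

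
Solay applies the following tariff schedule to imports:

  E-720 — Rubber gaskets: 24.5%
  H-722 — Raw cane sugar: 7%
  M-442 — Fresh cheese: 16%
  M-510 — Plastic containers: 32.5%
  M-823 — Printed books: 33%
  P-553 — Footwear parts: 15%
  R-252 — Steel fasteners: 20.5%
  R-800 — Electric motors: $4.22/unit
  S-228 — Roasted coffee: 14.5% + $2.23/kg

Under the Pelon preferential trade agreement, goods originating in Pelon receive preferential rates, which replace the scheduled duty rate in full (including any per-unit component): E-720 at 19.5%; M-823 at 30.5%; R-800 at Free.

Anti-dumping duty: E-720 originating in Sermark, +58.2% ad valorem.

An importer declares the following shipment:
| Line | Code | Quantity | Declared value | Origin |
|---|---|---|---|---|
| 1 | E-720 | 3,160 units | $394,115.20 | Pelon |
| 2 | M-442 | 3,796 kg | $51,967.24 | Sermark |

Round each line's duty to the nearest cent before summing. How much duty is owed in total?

$85,167.22

Line 1 (E-720, Pelon, 3,160 units, $394,115.20):
Base rate for E-720 is 24.5%.
Origin Pelon qualifies under the Solay–Pelon agreement and E-720 is covered: preferential rate 19.5% applies instead.
The additional-duty order on E-720 targets Sermark, not Pelon; it does not apply.
Duty = $394,115.20 × 19.5% = $76,852.46.
Line 2 (M-442, Sermark, 3,796 kg, $51,967.24):
Base rate for M-442 is 16%.
Duty = $51,967.24 × 16% = $8,314.76.
Total = $76,852.46 + $8,314.76 = $85,167.22.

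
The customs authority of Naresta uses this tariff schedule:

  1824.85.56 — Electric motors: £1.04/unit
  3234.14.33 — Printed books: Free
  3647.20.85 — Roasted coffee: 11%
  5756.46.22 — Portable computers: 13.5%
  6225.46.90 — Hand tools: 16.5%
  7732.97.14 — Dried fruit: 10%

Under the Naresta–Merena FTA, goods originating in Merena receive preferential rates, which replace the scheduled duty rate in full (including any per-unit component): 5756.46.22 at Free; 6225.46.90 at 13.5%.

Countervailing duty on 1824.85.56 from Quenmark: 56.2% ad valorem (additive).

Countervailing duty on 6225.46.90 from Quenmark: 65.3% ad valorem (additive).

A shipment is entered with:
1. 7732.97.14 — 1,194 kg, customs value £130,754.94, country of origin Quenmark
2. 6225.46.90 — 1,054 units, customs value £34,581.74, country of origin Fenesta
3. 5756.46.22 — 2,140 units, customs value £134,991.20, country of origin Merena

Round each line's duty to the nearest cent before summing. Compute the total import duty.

Line 1 (7732.97.14, Quenmark, 1,194 kg, £130,754.94):
Base rate for 7732.97.14 is 10%.
Duty = £130,754.94 × 10% = £13,075.49.
Line 2 (6225.46.90, Fenesta, 1,054 units, £34,581.74):
Base rate for 6225.46.90 is 16.5%.
6225.46.90 has an FTA preferential rate, but origin Fenesta is not Merena; base rate stands.
The additional-duty order on 6225.46.90 targets Quenmark, not Fenesta; it does not apply.
Duty = £34,581.74 × 16.5% = £5,705.99.
Line 3 (5756.46.22, Merena, 2,140 units, £134,991.20):
Base rate for 5756.46.22 is 13.5%.
Origin Merena qualifies under the Naresta–Merena agreement and 5756.46.22 is covered: preferential rate Free applies instead.
Duty = £134,991.20 × 0% = £0.00.
Total = £13,075.49 + £5,705.99 + £0.00 = £18,781.48.

£18,781.48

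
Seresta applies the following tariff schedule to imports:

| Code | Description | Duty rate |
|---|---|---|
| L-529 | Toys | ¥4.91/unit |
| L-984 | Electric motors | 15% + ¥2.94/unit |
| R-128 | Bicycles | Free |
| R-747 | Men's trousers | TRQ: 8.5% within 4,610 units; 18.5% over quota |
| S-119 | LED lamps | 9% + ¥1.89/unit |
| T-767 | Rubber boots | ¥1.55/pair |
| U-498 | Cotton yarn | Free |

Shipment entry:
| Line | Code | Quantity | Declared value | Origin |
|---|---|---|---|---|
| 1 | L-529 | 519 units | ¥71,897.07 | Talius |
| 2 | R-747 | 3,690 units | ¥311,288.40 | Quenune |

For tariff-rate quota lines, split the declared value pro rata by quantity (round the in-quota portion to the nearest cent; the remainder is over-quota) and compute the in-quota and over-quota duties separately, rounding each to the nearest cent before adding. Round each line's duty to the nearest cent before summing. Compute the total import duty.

¥29,007.80

Line 1 (L-529, Talius, 519 units, ¥71,897.07):
Base rate for L-529 is ¥4.91/unit.
Duty = 519 × ¥4.91 = ¥2,548.29.
Line 2 (R-747, Quenune, 3,690 units, ¥311,288.40):
Code R-747 is under a tariff-rate quota (threshold 4,610 units). Quantity 3,690 units is within the quota, so the in-quota rate 8.5% applies to the full value.
Duty = ¥311,288.40 × 8.5% = ¥26,459.51.
Total = ¥2,548.29 + ¥26,459.51 = ¥29,007.80.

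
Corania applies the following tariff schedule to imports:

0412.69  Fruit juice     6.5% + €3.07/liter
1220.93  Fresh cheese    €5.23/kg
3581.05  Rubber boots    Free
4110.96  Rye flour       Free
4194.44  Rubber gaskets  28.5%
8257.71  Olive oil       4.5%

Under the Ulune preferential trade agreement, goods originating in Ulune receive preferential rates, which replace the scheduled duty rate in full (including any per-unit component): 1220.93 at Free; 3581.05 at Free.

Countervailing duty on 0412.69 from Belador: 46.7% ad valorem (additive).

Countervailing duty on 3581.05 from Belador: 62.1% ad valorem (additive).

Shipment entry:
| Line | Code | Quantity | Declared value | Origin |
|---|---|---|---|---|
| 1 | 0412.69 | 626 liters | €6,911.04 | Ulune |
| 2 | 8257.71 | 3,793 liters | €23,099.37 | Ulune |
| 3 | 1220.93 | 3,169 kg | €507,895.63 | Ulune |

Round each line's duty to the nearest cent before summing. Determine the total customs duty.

€3,410.51

Line 1 (0412.69, Ulune, 626 liters, €6,911.04):
Base rate for 0412.69 is 6.5% + €3.07/liter.
Origin Ulune is the FTA partner but 0412.69 is not on the preference list; base rate stands.
The additional-duty order on 0412.69 targets Belador, not Ulune; it does not apply.
Duty = €6,911.04 × 6.5% + 626 × €3.07 = €2,371.04.
Line 2 (8257.71, Ulune, 3,793 liters, €23,099.37):
Base rate for 8257.71 is 4.5%.
Origin Ulune is the FTA partner but 8257.71 is not on the preference list; base rate stands.
Duty = €23,099.37 × 4.5% = €1,039.47.
Line 3 (1220.93, Ulune, 3,169 kg, €507,895.63):
Base rate for 1220.93 is €5.23/kg.
Origin Ulune qualifies under the Corania–Ulune agreement and 1220.93 is covered: preferential rate Free applies instead.
Duty = €507,895.63 × 0% = €0.00.
Total = €2,371.04 + €1,039.47 + €0.00 = €3,410.51.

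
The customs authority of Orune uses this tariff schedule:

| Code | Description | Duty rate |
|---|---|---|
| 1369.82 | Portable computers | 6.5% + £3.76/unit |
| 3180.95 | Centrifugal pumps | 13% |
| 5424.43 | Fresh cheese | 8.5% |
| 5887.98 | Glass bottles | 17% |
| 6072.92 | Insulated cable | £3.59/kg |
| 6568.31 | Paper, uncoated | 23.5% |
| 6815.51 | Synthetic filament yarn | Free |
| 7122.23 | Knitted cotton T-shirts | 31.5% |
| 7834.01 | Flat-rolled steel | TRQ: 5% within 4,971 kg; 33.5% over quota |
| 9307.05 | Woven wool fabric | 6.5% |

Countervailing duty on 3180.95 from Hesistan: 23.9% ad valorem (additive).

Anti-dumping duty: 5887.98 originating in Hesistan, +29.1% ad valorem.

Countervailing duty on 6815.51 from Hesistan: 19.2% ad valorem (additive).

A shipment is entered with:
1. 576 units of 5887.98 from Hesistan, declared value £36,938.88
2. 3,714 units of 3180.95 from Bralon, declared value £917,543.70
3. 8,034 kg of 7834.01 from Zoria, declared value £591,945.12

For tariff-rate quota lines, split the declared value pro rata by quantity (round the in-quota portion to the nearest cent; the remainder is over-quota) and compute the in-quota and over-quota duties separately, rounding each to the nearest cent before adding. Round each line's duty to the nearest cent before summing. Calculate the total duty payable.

Line 1 (5887.98, Hesistan, 576 units, £36,938.88):
Base rate for 5887.98 is 17%.
Additional duty on 5887.98 from Hesistan: +29.1%. Applied ad valorem rate: 17% + 29.1% = 46.1%.
Duty = £36,938.88 × 46.1% = £17,028.82.
Line 2 (3180.95, Bralon, 3,714 units, £917,543.70):
Base rate for 3180.95 is 13%.
The additional-duty order on 3180.95 targets Hesistan, not Bralon; it does not apply.
Duty = £917,543.70 × 13% = £119,280.68.
Line 3 (7834.01, Zoria, 8,034 kg, £591,945.12):
Code 7834.01 is under a tariff-rate quota (threshold 4,971 kg). In-quota: 4,971 kg at 5%; over-quota: 3,063 kg at 33.5%.
Pro-rata value split: in-quota = £591,945.12 × 4,971/8,034 = £366,263.28; over-quota = £591,945.12 − £366,263.28 = £225,681.84.
In-quota duty = £366,263.28 × 5% = £18,313.16. Over-quota duty = £225,681.84 × 33.5% = £75,603.42.
Line duty = £18,313.16 + £75,603.42 = £93,916.58.
Total = £17,028.82 + £119,280.68 + £93,916.58 = £230,226.08.

£230,226.08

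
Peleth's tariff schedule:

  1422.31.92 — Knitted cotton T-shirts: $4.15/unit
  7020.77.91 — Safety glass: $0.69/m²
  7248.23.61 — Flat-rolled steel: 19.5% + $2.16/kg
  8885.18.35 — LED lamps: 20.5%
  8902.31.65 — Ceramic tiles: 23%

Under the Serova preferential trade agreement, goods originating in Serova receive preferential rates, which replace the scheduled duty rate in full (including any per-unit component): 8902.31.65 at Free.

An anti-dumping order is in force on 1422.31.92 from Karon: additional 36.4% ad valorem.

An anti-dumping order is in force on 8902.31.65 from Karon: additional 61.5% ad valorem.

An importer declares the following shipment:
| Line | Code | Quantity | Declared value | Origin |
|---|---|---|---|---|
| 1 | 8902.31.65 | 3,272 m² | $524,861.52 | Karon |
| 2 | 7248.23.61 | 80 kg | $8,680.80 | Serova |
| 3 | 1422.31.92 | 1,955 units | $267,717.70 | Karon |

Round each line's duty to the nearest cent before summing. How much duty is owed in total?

Line 1 (8902.31.65, Karon, 3,272 m², $524,861.52):
Base rate for 8902.31.65 is 23%.
8902.31.65 has an FTA preferential rate, but origin Karon is not Serova; base rate stands.
Additional duty on 8902.31.65 from Karon: +61.5%. Applied ad valorem rate: 23% + 61.5% = 84.5%.
Duty = $524,861.52 × 84.5% = $443,507.98.
Line 2 (7248.23.61, Serova, 80 kg, $8,680.80):
Base rate for 7248.23.61 is 19.5% + $2.16/kg.
Origin Serova is the FTA partner but 7248.23.61 is not on the preference list; base rate stands.
Duty = $8,680.80 × 19.5% + 80 × $2.16 = $1,865.56.
Line 3 (1422.31.92, Karon, 1,955 units, $267,717.70):
Base rate for 1422.31.92 is $4.15/unit.
Additional duty on 1422.31.92 from Karon: +36.4% ad valorem. Applied ad valorem rate = 36.4%.
Duty = $267,717.70 × 36.4% + 1,955 × $4.15 = $105,562.49.
Total = $443,507.98 + $1,865.56 + $105,562.49 = $550,936.03.

$550,936.03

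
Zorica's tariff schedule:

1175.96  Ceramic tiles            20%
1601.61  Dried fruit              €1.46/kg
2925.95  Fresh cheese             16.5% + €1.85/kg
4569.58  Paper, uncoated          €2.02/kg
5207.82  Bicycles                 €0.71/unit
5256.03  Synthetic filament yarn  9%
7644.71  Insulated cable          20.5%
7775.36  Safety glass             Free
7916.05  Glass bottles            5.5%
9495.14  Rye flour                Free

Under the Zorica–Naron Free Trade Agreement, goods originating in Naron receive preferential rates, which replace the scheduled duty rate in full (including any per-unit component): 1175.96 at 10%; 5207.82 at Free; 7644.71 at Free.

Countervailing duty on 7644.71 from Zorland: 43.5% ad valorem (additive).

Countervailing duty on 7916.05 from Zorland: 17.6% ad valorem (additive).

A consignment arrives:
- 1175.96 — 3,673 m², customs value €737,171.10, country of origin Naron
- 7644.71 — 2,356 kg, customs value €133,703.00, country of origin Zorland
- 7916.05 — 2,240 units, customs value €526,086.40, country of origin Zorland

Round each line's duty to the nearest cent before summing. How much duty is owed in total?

€280,812.99

Line 1 (1175.96, Naron, 3,673 m², €737,171.10):
Base rate for 1175.96 is 20%.
Origin Naron qualifies under the Zorica–Naron agreement and 1175.96 is covered: preferential rate 10% applies instead.
Duty = €737,171.10 × 10% = €73,717.11.
Line 2 (7644.71, Zorland, 2,356 kg, €133,703.00):
Base rate for 7644.71 is 20.5%.
7644.71 has an FTA preferential rate, but origin Zorland is not Naron; base rate stands.
Additional duty on 7644.71 from Zorland: +43.5%. Applied ad valorem rate: 20.5% + 43.5% = 64%.
Duty = €133,703.00 × 64% = €85,569.92.
Line 3 (7916.05, Zorland, 2,240 units, €526,086.40):
Base rate for 7916.05 is 5.5%.
Additional duty on 7916.05 from Zorland: +17.6%. Applied ad valorem rate: 5.5% + 17.6% = 23.1%.
Duty = €526,086.40 × 23.1% = €121,525.96.
Total = €73,717.11 + €85,569.92 + €121,525.96 = €280,812.99.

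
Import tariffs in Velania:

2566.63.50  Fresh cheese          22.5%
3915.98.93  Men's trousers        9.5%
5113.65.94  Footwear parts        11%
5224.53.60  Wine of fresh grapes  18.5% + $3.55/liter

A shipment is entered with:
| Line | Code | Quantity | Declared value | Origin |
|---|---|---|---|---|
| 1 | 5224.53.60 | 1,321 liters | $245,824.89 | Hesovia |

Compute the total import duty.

$50,167.15

Line 1 (5224.53.60, Hesovia, 1,321 liters, $245,824.89):
Base rate for 5224.53.60 is 18.5% + $3.55/liter.
Duty = $245,824.89 × 18.5% + 1,321 × $3.55 = $50,167.15.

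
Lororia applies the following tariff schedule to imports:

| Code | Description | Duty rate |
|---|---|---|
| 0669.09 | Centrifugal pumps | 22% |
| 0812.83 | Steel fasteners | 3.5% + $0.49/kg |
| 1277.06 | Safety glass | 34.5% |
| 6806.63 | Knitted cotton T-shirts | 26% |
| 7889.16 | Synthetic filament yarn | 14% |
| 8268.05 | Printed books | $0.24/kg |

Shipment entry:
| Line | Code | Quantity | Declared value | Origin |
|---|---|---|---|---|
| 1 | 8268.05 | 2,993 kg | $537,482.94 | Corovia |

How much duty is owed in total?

Line 1 (8268.05, Corovia, 2,993 kg, $537,482.94):
Base rate for 8268.05 is $0.24/kg.
Duty = 2,993 × $0.24 = $718.32.

$718.32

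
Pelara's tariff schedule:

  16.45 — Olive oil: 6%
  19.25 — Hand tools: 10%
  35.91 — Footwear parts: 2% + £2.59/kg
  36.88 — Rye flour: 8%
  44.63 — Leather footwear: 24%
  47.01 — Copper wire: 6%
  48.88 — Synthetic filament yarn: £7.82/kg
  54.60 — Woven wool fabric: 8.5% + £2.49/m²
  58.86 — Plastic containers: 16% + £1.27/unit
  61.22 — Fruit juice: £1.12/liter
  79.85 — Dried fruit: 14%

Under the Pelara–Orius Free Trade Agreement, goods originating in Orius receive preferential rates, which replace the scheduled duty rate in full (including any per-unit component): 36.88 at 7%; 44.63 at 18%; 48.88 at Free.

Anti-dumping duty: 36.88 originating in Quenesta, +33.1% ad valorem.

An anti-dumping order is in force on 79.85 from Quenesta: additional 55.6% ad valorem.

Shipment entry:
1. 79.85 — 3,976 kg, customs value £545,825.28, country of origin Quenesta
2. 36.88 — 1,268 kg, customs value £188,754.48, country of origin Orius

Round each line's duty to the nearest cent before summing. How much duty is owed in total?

Line 1 (79.85, Quenesta, 3,976 kg, £545,825.28):
Base rate for 79.85 is 14%.
Additional duty on 79.85 from Quenesta: +55.6%. Applied ad valorem rate: 14% + 55.6% = 69.6%.
Duty = £545,825.28 × 69.6% = £379,894.39.
Line 2 (36.88, Orius, 1,268 kg, £188,754.48):
Base rate for 36.88 is 8%.
Origin Orius qualifies under the Pelara–Orius agreement and 36.88 is covered: preferential rate 7% applies instead.
The additional-duty order on 36.88 targets Quenesta, not Orius; it does not apply.
Duty = £188,754.48 × 7% = £13,212.81.
Total = £379,894.39 + £13,212.81 = £393,107.20.

£393,107.20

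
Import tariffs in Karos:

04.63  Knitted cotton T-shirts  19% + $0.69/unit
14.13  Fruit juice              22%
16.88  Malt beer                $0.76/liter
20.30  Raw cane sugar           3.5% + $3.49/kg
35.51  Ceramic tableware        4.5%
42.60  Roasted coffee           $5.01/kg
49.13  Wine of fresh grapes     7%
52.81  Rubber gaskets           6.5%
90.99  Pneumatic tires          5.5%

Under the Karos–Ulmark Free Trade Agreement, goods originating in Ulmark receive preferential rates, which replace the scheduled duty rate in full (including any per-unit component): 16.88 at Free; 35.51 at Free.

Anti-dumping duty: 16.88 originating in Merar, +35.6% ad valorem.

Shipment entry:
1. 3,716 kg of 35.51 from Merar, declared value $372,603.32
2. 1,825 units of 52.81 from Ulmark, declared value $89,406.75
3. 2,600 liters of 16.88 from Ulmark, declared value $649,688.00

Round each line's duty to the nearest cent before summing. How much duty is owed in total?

Line 1 (35.51, Merar, 3,716 kg, $372,603.32):
Base rate for 35.51 is 4.5%.
35.51 has an FTA preferential rate, but origin Merar is not Ulmark; base rate stands.
Duty = $372,603.32 × 4.5% = $16,767.15.
Line 2 (52.81, Ulmark, 1,825 units, $89,406.75):
Base rate for 52.81 is 6.5%.
Origin Ulmark is the FTA partner but 52.81 is not on the preference list; base rate stands.
Duty = $89,406.75 × 6.5% = $5,811.44.
Line 3 (16.88, Ulmark, 2,600 liters, $649,688.00):
Base rate for 16.88 is $0.76/liter.
Origin Ulmark qualifies under the Karos–Ulmark agreement and 16.88 is covered: preferential rate Free applies instead.
The additional-duty order on 16.88 targets Merar, not Ulmark; it does not apply.
Duty = $649,688.00 × 0% = $0.00.
Total = $16,767.15 + $5,811.44 + $0.00 = $22,578.59.

$22,578.59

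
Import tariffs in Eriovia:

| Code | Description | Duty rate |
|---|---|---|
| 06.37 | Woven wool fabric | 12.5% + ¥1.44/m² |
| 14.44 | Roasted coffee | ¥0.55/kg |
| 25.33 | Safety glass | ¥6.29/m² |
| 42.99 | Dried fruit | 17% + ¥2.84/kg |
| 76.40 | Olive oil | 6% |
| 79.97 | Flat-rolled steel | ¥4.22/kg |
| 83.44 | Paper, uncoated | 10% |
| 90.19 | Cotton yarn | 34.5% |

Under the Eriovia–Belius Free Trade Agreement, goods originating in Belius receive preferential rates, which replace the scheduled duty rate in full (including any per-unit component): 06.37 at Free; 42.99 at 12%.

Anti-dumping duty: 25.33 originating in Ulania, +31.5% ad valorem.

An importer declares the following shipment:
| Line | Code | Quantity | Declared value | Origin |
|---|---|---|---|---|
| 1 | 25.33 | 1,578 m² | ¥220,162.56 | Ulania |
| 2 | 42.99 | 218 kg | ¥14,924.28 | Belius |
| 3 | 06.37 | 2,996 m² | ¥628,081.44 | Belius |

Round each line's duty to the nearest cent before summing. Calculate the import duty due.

¥81,067.74

Line 1 (25.33, Ulania, 1,578 m², ¥220,162.56):
Base rate for 25.33 is ¥6.29/m².
Additional duty on 25.33 from Ulania: +31.5% ad valorem. Applied ad valorem rate = 31.5%.
Duty = ¥220,162.56 × 31.5% + 1,578 × ¥6.29 = ¥79,276.83.
Line 2 (42.99, Belius, 218 kg, ¥14,924.28):
Base rate for 42.99 is 17% + ¥2.84/kg.
Origin Belius qualifies under the Eriovia–Belius agreement and 42.99 is covered: preferential rate 12% applies instead.
Duty = ¥14,924.28 × 12% = ¥1,790.91.
Line 3 (06.37, Belius, 2,996 m², ¥628,081.44):
Base rate for 06.37 is 12.5% + ¥1.44/m².
Origin Belius qualifies under the Eriovia–Belius agreement and 06.37 is covered: preferential rate Free applies instead.
Duty = ¥628,081.44 × 0% = ¥0.00.
Total = ¥79,276.83 + ¥1,790.91 + ¥0.00 = ¥81,067.74.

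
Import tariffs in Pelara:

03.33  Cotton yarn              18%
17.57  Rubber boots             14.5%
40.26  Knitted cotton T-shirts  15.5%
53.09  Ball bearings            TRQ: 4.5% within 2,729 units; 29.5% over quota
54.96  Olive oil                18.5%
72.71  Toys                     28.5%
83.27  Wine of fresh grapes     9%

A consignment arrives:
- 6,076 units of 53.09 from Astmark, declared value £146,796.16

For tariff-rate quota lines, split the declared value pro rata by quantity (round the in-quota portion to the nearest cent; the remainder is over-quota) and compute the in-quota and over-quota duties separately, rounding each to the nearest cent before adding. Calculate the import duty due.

£26,821.71

Line 1 (53.09, Astmark, 6,076 units, £146,796.16):
Code 53.09 is under a tariff-rate quota (threshold 2,729 units). In-quota: 2,729 units at 4.5%; over-quota: 3,347 units at 29.5%.
Pro-rata value split: in-quota = £146,796.16 × 2,729/6,076 = £65,932.64; over-quota = £146,796.16 − £65,932.64 = £80,863.52.
In-quota duty = £65,932.64 × 4.5% = £2,966.97. Over-quota duty = £80,863.52 × 29.5% = £23,854.74.
Line duty = £2,966.97 + £23,854.74 = £26,821.71.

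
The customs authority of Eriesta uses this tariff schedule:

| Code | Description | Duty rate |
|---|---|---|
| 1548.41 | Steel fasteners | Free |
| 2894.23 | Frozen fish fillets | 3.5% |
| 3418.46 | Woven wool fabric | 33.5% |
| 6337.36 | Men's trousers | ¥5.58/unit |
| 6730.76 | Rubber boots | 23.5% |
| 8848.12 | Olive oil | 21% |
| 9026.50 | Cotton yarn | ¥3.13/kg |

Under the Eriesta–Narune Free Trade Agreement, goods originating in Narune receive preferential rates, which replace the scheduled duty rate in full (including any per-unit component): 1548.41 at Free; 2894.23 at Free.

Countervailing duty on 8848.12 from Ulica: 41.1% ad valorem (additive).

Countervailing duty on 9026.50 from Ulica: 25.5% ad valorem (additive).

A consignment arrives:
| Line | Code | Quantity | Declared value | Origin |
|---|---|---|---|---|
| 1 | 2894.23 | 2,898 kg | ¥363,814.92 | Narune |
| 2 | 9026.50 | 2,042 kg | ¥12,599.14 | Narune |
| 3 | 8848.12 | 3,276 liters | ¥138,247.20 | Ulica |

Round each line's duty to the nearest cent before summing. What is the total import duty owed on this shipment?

¥92,242.97

Line 1 (2894.23, Narune, 2,898 kg, ¥363,814.92):
Base rate for 2894.23 is 3.5%.
Origin Narune qualifies under the Eriesta–Narune agreement and 2894.23 is covered: preferential rate Free applies instead.
Duty = ¥363,814.92 × 0% = ¥0.00.
Line 2 (9026.50, Narune, 2,042 kg, ¥12,599.14):
Base rate for 9026.50 is ¥3.13/kg.
Origin Narune is the FTA partner but 9026.50 is not on the preference list; base rate stands.
The additional-duty order on 9026.50 targets Ulica, not Narune; it does not apply.
Duty = 2,042 × ¥3.13 = ¥6,391.46.
Line 3 (8848.12, Ulica, 3,276 liters, ¥138,247.20):
Base rate for 8848.12 is 21%.
Additional duty on 8848.12 from Ulica: +41.1%. Applied ad valorem rate: 21% + 41.1% = 62.1%.
Duty = ¥138,247.20 × 62.1% = ¥85,851.51.
Total = ¥0.00 + ¥6,391.46 + ¥85,851.51 = ¥92,242.97.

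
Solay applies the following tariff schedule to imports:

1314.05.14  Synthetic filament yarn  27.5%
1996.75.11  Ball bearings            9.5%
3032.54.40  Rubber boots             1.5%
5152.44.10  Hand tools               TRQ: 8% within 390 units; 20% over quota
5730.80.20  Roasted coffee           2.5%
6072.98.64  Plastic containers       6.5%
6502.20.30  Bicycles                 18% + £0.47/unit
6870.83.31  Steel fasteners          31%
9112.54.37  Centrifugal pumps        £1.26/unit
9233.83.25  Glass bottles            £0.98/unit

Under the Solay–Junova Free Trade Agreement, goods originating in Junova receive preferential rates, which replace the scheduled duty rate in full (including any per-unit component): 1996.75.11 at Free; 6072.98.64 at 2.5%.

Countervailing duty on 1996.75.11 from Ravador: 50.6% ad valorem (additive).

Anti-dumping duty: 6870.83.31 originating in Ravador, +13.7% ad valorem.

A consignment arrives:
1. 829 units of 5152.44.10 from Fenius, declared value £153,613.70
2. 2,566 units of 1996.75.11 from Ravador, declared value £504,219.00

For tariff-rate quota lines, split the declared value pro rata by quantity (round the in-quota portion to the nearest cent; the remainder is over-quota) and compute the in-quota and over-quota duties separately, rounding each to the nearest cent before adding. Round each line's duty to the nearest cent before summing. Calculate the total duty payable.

£325,086.32

Line 1 (5152.44.10, Fenius, 829 units, £153,613.70):
Code 5152.44.10 is under a tariff-rate quota (threshold 390 units). In-quota: 390 units at 8%; over-quota: 439 units at 20%.
Pro-rata value split: in-quota = £153,613.70 × 390/829 = £72,267.00; over-quota = £153,613.70 − £72,267.00 = £81,346.70.
In-quota duty = £72,267.00 × 8% = £5,781.36. Over-quota duty = £81,346.70 × 20% = £16,269.34.
Line duty = £5,781.36 + £16,269.34 = £22,050.70.
Line 2 (1996.75.11, Ravador, 2,566 units, £504,219.00):
Base rate for 1996.75.11 is 9.5%.
1996.75.11 has an FTA preferential rate, but origin Ravador is not Junova; base rate stands.
Additional duty on 1996.75.11 from Ravador: +50.6%. Applied ad valorem rate: 9.5% + 50.6% = 60.1%.
Duty = £504,219.00 × 60.1% = £303,035.62.
Total = £22,050.70 + £303,035.62 = £325,086.32.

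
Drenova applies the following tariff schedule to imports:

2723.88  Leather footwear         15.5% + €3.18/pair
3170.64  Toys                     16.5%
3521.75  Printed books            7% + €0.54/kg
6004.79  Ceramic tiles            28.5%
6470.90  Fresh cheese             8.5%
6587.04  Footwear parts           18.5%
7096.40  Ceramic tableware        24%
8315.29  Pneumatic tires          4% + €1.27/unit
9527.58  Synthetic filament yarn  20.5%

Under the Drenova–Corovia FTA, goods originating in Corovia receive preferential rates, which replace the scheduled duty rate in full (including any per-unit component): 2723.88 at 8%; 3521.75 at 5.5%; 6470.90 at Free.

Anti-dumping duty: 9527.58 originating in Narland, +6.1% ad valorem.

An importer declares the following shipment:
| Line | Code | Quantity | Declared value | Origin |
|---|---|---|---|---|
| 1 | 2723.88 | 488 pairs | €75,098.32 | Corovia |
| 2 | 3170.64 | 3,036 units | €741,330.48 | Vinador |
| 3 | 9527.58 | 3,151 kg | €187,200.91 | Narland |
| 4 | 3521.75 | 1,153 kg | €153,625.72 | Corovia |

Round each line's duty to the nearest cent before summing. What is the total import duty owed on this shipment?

€186,572.25

Line 1 (2723.88, Corovia, 488 pairs, €75,098.32):
Base rate for 2723.88 is 15.5% + €3.18/pair.
Origin Corovia qualifies under the Drenova–Corovia agreement and 2723.88 is covered: preferential rate 8% applies instead.
Duty = €75,098.32 × 8% = €6,007.87.
Line 2 (3170.64, Vinador, 3,036 units, €741,330.48):
Base rate for 3170.64 is 16.5%.
Duty = €741,330.48 × 16.5% = €122,319.53.
Line 3 (9527.58, Narland, 3,151 kg, €187,200.91):
Base rate for 9527.58 is 20.5%.
Additional duty on 9527.58 from Narland: +6.1%. Applied ad valorem rate: 20.5% + 6.1% = 26.6%.
Duty = €187,200.91 × 26.6% = €49,795.44.
Line 4 (3521.75, Corovia, 1,153 kg, €153,625.72):
Base rate for 3521.75 is 7% + €0.54/kg.
Origin Corovia qualifies under the Drenova–Corovia agreement and 3521.75 is covered: preferential rate 5.5% applies instead.
Duty = €153,625.72 × 5.5% = €8,449.41.
Total = €6,007.87 + €122,319.53 + €49,795.44 + €8,449.41 = €186,572.25.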